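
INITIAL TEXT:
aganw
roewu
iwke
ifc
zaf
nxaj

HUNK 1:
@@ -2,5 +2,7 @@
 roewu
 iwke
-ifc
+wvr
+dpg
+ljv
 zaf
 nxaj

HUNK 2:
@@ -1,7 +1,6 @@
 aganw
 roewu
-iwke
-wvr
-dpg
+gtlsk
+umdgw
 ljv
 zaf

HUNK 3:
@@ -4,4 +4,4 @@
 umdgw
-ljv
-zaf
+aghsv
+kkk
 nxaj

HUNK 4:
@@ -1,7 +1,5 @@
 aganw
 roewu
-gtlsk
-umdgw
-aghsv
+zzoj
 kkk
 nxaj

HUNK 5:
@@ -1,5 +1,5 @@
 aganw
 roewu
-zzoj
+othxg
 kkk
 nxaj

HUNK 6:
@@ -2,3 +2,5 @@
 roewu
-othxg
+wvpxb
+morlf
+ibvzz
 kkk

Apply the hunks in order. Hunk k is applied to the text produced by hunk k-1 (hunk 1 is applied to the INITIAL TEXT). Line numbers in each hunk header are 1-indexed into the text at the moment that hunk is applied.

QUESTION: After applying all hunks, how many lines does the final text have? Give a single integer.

Answer: 7

Derivation:
Hunk 1: at line 2 remove [ifc] add [wvr,dpg,ljv] -> 8 lines: aganw roewu iwke wvr dpg ljv zaf nxaj
Hunk 2: at line 1 remove [iwke,wvr,dpg] add [gtlsk,umdgw] -> 7 lines: aganw roewu gtlsk umdgw ljv zaf nxaj
Hunk 3: at line 4 remove [ljv,zaf] add [aghsv,kkk] -> 7 lines: aganw roewu gtlsk umdgw aghsv kkk nxaj
Hunk 4: at line 1 remove [gtlsk,umdgw,aghsv] add [zzoj] -> 5 lines: aganw roewu zzoj kkk nxaj
Hunk 5: at line 1 remove [zzoj] add [othxg] -> 5 lines: aganw roewu othxg kkk nxaj
Hunk 6: at line 2 remove [othxg] add [wvpxb,morlf,ibvzz] -> 7 lines: aganw roewu wvpxb morlf ibvzz kkk nxaj
Final line count: 7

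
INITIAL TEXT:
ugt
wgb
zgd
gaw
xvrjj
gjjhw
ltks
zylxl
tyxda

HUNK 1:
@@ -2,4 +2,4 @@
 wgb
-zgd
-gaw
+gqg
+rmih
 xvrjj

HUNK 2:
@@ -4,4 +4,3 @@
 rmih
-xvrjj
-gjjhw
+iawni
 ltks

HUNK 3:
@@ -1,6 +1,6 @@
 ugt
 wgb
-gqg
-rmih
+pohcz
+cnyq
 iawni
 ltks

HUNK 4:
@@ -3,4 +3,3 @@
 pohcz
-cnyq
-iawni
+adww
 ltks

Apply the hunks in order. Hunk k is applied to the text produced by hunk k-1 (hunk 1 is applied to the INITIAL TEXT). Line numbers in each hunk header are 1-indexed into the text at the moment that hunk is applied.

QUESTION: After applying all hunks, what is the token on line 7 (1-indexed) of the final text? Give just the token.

Hunk 1: at line 2 remove [zgd,gaw] add [gqg,rmih] -> 9 lines: ugt wgb gqg rmih xvrjj gjjhw ltks zylxl tyxda
Hunk 2: at line 4 remove [xvrjj,gjjhw] add [iawni] -> 8 lines: ugt wgb gqg rmih iawni ltks zylxl tyxda
Hunk 3: at line 1 remove [gqg,rmih] add [pohcz,cnyq] -> 8 lines: ugt wgb pohcz cnyq iawni ltks zylxl tyxda
Hunk 4: at line 3 remove [cnyq,iawni] add [adww] -> 7 lines: ugt wgb pohcz adww ltks zylxl tyxda
Final line 7: tyxda

Answer: tyxda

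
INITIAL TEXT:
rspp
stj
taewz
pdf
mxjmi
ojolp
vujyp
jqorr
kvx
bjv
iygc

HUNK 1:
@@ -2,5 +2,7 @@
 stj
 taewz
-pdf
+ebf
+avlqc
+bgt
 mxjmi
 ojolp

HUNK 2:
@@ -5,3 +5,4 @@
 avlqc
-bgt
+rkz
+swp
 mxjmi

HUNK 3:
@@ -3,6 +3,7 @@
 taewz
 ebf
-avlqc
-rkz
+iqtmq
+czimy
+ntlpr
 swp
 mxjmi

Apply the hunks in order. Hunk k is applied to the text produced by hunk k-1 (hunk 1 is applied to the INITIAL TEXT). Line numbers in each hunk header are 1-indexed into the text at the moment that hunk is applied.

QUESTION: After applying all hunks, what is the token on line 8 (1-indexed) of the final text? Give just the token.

Hunk 1: at line 2 remove [pdf] add [ebf,avlqc,bgt] -> 13 lines: rspp stj taewz ebf avlqc bgt mxjmi ojolp vujyp jqorr kvx bjv iygc
Hunk 2: at line 5 remove [bgt] add [rkz,swp] -> 14 lines: rspp stj taewz ebf avlqc rkz swp mxjmi ojolp vujyp jqorr kvx bjv iygc
Hunk 3: at line 3 remove [avlqc,rkz] add [iqtmq,czimy,ntlpr] -> 15 lines: rspp stj taewz ebf iqtmq czimy ntlpr swp mxjmi ojolp vujyp jqorr kvx bjv iygc
Final line 8: swp

Answer: swp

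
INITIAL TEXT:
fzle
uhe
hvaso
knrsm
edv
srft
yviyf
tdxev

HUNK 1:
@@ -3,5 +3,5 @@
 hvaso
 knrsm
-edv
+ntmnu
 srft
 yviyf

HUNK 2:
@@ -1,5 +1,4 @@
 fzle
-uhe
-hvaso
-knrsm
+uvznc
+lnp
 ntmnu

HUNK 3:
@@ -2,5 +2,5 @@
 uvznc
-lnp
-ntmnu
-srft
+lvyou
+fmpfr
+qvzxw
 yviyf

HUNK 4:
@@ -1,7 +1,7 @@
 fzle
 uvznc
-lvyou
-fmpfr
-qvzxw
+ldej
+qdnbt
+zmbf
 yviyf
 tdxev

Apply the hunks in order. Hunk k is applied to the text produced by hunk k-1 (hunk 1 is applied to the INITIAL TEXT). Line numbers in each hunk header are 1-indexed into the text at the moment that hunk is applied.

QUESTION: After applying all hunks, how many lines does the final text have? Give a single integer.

Hunk 1: at line 3 remove [edv] add [ntmnu] -> 8 lines: fzle uhe hvaso knrsm ntmnu srft yviyf tdxev
Hunk 2: at line 1 remove [uhe,hvaso,knrsm] add [uvznc,lnp] -> 7 lines: fzle uvznc lnp ntmnu srft yviyf tdxev
Hunk 3: at line 2 remove [lnp,ntmnu,srft] add [lvyou,fmpfr,qvzxw] -> 7 lines: fzle uvznc lvyou fmpfr qvzxw yviyf tdxev
Hunk 4: at line 1 remove [lvyou,fmpfr,qvzxw] add [ldej,qdnbt,zmbf] -> 7 lines: fzle uvznc ldej qdnbt zmbf yviyf tdxev
Final line count: 7

Answer: 7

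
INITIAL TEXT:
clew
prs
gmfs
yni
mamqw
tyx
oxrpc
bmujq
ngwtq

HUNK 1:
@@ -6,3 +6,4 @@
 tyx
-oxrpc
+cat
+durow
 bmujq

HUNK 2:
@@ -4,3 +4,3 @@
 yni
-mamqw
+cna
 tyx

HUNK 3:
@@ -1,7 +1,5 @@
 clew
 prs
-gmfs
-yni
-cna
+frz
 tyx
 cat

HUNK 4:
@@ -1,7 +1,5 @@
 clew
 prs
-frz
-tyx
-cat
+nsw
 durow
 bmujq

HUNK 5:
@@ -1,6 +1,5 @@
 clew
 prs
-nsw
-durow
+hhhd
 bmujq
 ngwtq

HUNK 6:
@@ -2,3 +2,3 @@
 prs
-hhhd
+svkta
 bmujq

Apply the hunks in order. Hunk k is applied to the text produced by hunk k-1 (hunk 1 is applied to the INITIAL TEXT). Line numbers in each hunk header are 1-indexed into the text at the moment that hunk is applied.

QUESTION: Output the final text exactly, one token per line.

Hunk 1: at line 6 remove [oxrpc] add [cat,durow] -> 10 lines: clew prs gmfs yni mamqw tyx cat durow bmujq ngwtq
Hunk 2: at line 4 remove [mamqw] add [cna] -> 10 lines: clew prs gmfs yni cna tyx cat durow bmujq ngwtq
Hunk 3: at line 1 remove [gmfs,yni,cna] add [frz] -> 8 lines: clew prs frz tyx cat durow bmujq ngwtq
Hunk 4: at line 1 remove [frz,tyx,cat] add [nsw] -> 6 lines: clew prs nsw durow bmujq ngwtq
Hunk 5: at line 1 remove [nsw,durow] add [hhhd] -> 5 lines: clew prs hhhd bmujq ngwtq
Hunk 6: at line 2 remove [hhhd] add [svkta] -> 5 lines: clew prs svkta bmujq ngwtq

Answer: clew
prs
svkta
bmujq
ngwtq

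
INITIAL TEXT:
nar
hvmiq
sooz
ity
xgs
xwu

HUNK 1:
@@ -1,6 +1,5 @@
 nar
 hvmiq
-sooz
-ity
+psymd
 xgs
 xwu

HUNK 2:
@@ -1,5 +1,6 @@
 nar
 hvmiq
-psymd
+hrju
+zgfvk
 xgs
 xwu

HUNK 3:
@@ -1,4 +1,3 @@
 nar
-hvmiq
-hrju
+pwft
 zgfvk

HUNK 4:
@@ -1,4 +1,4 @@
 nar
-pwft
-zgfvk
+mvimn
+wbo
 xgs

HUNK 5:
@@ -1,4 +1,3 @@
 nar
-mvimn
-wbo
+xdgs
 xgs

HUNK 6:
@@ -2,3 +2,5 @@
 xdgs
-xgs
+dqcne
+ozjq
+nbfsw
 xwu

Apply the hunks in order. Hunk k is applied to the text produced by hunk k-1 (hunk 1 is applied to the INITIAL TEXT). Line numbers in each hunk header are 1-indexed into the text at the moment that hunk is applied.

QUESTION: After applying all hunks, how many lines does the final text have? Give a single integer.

Hunk 1: at line 1 remove [sooz,ity] add [psymd] -> 5 lines: nar hvmiq psymd xgs xwu
Hunk 2: at line 1 remove [psymd] add [hrju,zgfvk] -> 6 lines: nar hvmiq hrju zgfvk xgs xwu
Hunk 3: at line 1 remove [hvmiq,hrju] add [pwft] -> 5 lines: nar pwft zgfvk xgs xwu
Hunk 4: at line 1 remove [pwft,zgfvk] add [mvimn,wbo] -> 5 lines: nar mvimn wbo xgs xwu
Hunk 5: at line 1 remove [mvimn,wbo] add [xdgs] -> 4 lines: nar xdgs xgs xwu
Hunk 6: at line 2 remove [xgs] add [dqcne,ozjq,nbfsw] -> 6 lines: nar xdgs dqcne ozjq nbfsw xwu
Final line count: 6

Answer: 6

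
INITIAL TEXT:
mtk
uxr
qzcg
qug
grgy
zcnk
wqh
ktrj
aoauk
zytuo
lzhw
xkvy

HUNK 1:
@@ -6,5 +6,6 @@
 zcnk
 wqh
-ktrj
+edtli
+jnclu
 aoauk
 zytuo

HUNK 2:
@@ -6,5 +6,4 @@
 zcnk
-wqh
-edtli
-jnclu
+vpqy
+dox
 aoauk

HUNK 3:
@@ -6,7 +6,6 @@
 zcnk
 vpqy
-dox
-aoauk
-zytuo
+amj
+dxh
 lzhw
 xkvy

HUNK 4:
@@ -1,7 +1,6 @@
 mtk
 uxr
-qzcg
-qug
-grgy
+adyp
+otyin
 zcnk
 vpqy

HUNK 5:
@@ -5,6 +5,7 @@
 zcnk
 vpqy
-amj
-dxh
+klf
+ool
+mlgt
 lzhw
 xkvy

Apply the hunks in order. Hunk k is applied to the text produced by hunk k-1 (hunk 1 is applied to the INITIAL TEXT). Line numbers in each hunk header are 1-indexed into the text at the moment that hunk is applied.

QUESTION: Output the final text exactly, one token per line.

Hunk 1: at line 6 remove [ktrj] add [edtli,jnclu] -> 13 lines: mtk uxr qzcg qug grgy zcnk wqh edtli jnclu aoauk zytuo lzhw xkvy
Hunk 2: at line 6 remove [wqh,edtli,jnclu] add [vpqy,dox] -> 12 lines: mtk uxr qzcg qug grgy zcnk vpqy dox aoauk zytuo lzhw xkvy
Hunk 3: at line 6 remove [dox,aoauk,zytuo] add [amj,dxh] -> 11 lines: mtk uxr qzcg qug grgy zcnk vpqy amj dxh lzhw xkvy
Hunk 4: at line 1 remove [qzcg,qug,grgy] add [adyp,otyin] -> 10 lines: mtk uxr adyp otyin zcnk vpqy amj dxh lzhw xkvy
Hunk 5: at line 5 remove [amj,dxh] add [klf,ool,mlgt] -> 11 lines: mtk uxr adyp otyin zcnk vpqy klf ool mlgt lzhw xkvy

Answer: mtk
uxr
adyp
otyin
zcnk
vpqy
klf
ool
mlgt
lzhw
xkvy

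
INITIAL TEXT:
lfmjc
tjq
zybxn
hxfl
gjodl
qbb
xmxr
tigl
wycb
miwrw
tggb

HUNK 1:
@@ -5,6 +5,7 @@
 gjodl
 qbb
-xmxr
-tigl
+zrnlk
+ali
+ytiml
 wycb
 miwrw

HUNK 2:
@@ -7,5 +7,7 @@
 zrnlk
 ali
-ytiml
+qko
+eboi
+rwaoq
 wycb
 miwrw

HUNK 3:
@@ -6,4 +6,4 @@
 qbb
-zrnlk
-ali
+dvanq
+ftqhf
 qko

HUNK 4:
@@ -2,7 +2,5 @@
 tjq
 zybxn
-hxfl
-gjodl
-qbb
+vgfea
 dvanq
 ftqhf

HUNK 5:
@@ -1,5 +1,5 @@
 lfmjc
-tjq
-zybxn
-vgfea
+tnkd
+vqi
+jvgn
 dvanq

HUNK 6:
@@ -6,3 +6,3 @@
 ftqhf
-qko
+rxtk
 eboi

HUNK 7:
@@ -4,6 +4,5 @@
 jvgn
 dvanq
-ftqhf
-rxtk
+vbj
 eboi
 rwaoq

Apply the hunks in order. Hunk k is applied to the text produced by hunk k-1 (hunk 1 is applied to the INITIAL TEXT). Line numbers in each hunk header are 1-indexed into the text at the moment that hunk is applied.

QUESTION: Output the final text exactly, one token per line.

Answer: lfmjc
tnkd
vqi
jvgn
dvanq
vbj
eboi
rwaoq
wycb
miwrw
tggb

Derivation:
Hunk 1: at line 5 remove [xmxr,tigl] add [zrnlk,ali,ytiml] -> 12 lines: lfmjc tjq zybxn hxfl gjodl qbb zrnlk ali ytiml wycb miwrw tggb
Hunk 2: at line 7 remove [ytiml] add [qko,eboi,rwaoq] -> 14 lines: lfmjc tjq zybxn hxfl gjodl qbb zrnlk ali qko eboi rwaoq wycb miwrw tggb
Hunk 3: at line 6 remove [zrnlk,ali] add [dvanq,ftqhf] -> 14 lines: lfmjc tjq zybxn hxfl gjodl qbb dvanq ftqhf qko eboi rwaoq wycb miwrw tggb
Hunk 4: at line 2 remove [hxfl,gjodl,qbb] add [vgfea] -> 12 lines: lfmjc tjq zybxn vgfea dvanq ftqhf qko eboi rwaoq wycb miwrw tggb
Hunk 5: at line 1 remove [tjq,zybxn,vgfea] add [tnkd,vqi,jvgn] -> 12 lines: lfmjc tnkd vqi jvgn dvanq ftqhf qko eboi rwaoq wycb miwrw tggb
Hunk 6: at line 6 remove [qko] add [rxtk] -> 12 lines: lfmjc tnkd vqi jvgn dvanq ftqhf rxtk eboi rwaoq wycb miwrw tggb
Hunk 7: at line 4 remove [ftqhf,rxtk] add [vbj] -> 11 lines: lfmjc tnkd vqi jvgn dvanq vbj eboi rwaoq wycb miwrw tggb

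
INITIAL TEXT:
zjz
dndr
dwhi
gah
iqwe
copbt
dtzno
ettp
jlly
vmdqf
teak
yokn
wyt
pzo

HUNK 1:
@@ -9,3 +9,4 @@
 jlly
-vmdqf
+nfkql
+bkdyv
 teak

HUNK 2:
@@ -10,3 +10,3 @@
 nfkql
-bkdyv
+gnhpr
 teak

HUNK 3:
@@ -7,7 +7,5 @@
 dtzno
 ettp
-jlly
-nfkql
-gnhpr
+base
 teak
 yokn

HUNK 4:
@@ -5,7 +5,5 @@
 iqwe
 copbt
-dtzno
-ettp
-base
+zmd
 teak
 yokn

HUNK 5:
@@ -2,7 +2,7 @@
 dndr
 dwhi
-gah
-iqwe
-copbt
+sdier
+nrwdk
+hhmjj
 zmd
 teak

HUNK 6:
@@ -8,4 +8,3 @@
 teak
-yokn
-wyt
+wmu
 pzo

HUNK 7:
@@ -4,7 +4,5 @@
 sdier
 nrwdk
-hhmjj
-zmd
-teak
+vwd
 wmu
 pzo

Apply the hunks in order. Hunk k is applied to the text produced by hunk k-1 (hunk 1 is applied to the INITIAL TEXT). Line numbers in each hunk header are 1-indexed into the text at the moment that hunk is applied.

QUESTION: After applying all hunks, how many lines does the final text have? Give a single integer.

Answer: 8

Derivation:
Hunk 1: at line 9 remove [vmdqf] add [nfkql,bkdyv] -> 15 lines: zjz dndr dwhi gah iqwe copbt dtzno ettp jlly nfkql bkdyv teak yokn wyt pzo
Hunk 2: at line 10 remove [bkdyv] add [gnhpr] -> 15 lines: zjz dndr dwhi gah iqwe copbt dtzno ettp jlly nfkql gnhpr teak yokn wyt pzo
Hunk 3: at line 7 remove [jlly,nfkql,gnhpr] add [base] -> 13 lines: zjz dndr dwhi gah iqwe copbt dtzno ettp base teak yokn wyt pzo
Hunk 4: at line 5 remove [dtzno,ettp,base] add [zmd] -> 11 lines: zjz dndr dwhi gah iqwe copbt zmd teak yokn wyt pzo
Hunk 5: at line 2 remove [gah,iqwe,copbt] add [sdier,nrwdk,hhmjj] -> 11 lines: zjz dndr dwhi sdier nrwdk hhmjj zmd teak yokn wyt pzo
Hunk 6: at line 8 remove [yokn,wyt] add [wmu] -> 10 lines: zjz dndr dwhi sdier nrwdk hhmjj zmd teak wmu pzo
Hunk 7: at line 4 remove [hhmjj,zmd,teak] add [vwd] -> 8 lines: zjz dndr dwhi sdier nrwdk vwd wmu pzo
Final line count: 8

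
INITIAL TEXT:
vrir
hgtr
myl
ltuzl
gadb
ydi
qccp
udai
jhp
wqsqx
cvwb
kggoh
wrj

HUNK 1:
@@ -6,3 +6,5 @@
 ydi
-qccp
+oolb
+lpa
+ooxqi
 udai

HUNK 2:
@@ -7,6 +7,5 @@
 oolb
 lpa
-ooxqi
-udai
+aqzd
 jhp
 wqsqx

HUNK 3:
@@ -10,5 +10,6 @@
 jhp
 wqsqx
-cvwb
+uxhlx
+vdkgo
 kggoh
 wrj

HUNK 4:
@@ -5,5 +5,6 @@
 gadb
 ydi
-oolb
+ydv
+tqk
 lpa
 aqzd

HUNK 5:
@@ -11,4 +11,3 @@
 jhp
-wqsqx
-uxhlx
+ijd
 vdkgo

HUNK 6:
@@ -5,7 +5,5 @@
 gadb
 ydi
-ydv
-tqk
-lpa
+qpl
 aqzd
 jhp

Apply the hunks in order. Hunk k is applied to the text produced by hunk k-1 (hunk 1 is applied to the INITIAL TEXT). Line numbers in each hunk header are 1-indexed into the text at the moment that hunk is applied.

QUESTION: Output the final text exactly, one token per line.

Hunk 1: at line 6 remove [qccp] add [oolb,lpa,ooxqi] -> 15 lines: vrir hgtr myl ltuzl gadb ydi oolb lpa ooxqi udai jhp wqsqx cvwb kggoh wrj
Hunk 2: at line 7 remove [ooxqi,udai] add [aqzd] -> 14 lines: vrir hgtr myl ltuzl gadb ydi oolb lpa aqzd jhp wqsqx cvwb kggoh wrj
Hunk 3: at line 10 remove [cvwb] add [uxhlx,vdkgo] -> 15 lines: vrir hgtr myl ltuzl gadb ydi oolb lpa aqzd jhp wqsqx uxhlx vdkgo kggoh wrj
Hunk 4: at line 5 remove [oolb] add [ydv,tqk] -> 16 lines: vrir hgtr myl ltuzl gadb ydi ydv tqk lpa aqzd jhp wqsqx uxhlx vdkgo kggoh wrj
Hunk 5: at line 11 remove [wqsqx,uxhlx] add [ijd] -> 15 lines: vrir hgtr myl ltuzl gadb ydi ydv tqk lpa aqzd jhp ijd vdkgo kggoh wrj
Hunk 6: at line 5 remove [ydv,tqk,lpa] add [qpl] -> 13 lines: vrir hgtr myl ltuzl gadb ydi qpl aqzd jhp ijd vdkgo kggoh wrj

Answer: vrir
hgtr
myl
ltuzl
gadb
ydi
qpl
aqzd
jhp
ijd
vdkgo
kggoh
wrj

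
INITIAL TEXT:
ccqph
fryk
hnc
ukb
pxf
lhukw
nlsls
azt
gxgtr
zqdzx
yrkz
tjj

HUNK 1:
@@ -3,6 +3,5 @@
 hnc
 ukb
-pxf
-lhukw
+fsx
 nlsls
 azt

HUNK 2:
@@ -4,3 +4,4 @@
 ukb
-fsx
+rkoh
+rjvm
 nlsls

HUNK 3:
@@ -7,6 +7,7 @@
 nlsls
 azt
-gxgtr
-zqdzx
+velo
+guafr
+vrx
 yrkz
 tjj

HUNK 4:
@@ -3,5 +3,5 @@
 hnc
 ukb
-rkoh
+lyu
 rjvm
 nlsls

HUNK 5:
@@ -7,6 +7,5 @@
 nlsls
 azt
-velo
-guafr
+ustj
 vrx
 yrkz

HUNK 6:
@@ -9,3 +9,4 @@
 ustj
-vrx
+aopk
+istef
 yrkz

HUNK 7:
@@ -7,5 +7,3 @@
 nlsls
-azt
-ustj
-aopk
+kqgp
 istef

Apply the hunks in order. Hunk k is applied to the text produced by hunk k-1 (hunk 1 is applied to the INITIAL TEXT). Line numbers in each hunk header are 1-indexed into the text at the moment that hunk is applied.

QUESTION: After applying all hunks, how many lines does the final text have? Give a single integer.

Answer: 11

Derivation:
Hunk 1: at line 3 remove [pxf,lhukw] add [fsx] -> 11 lines: ccqph fryk hnc ukb fsx nlsls azt gxgtr zqdzx yrkz tjj
Hunk 2: at line 4 remove [fsx] add [rkoh,rjvm] -> 12 lines: ccqph fryk hnc ukb rkoh rjvm nlsls azt gxgtr zqdzx yrkz tjj
Hunk 3: at line 7 remove [gxgtr,zqdzx] add [velo,guafr,vrx] -> 13 lines: ccqph fryk hnc ukb rkoh rjvm nlsls azt velo guafr vrx yrkz tjj
Hunk 4: at line 3 remove [rkoh] add [lyu] -> 13 lines: ccqph fryk hnc ukb lyu rjvm nlsls azt velo guafr vrx yrkz tjj
Hunk 5: at line 7 remove [velo,guafr] add [ustj] -> 12 lines: ccqph fryk hnc ukb lyu rjvm nlsls azt ustj vrx yrkz tjj
Hunk 6: at line 9 remove [vrx] add [aopk,istef] -> 13 lines: ccqph fryk hnc ukb lyu rjvm nlsls azt ustj aopk istef yrkz tjj
Hunk 7: at line 7 remove [azt,ustj,aopk] add [kqgp] -> 11 lines: ccqph fryk hnc ukb lyu rjvm nlsls kqgp istef yrkz tjj
Final line count: 11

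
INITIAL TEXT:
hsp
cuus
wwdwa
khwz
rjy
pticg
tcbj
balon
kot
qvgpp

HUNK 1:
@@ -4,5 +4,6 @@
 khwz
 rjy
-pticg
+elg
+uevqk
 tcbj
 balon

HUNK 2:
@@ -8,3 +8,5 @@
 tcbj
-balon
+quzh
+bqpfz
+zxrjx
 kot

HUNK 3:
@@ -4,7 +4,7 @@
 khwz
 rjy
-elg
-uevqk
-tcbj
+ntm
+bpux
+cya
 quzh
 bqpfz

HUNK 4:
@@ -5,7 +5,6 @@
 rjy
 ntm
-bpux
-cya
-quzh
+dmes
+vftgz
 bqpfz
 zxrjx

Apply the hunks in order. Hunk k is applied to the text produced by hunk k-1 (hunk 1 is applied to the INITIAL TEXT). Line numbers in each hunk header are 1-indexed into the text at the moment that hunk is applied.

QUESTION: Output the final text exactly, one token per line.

Answer: hsp
cuus
wwdwa
khwz
rjy
ntm
dmes
vftgz
bqpfz
zxrjx
kot
qvgpp

Derivation:
Hunk 1: at line 4 remove [pticg] add [elg,uevqk] -> 11 lines: hsp cuus wwdwa khwz rjy elg uevqk tcbj balon kot qvgpp
Hunk 2: at line 8 remove [balon] add [quzh,bqpfz,zxrjx] -> 13 lines: hsp cuus wwdwa khwz rjy elg uevqk tcbj quzh bqpfz zxrjx kot qvgpp
Hunk 3: at line 4 remove [elg,uevqk,tcbj] add [ntm,bpux,cya] -> 13 lines: hsp cuus wwdwa khwz rjy ntm bpux cya quzh bqpfz zxrjx kot qvgpp
Hunk 4: at line 5 remove [bpux,cya,quzh] add [dmes,vftgz] -> 12 lines: hsp cuus wwdwa khwz rjy ntm dmes vftgz bqpfz zxrjx kot qvgpp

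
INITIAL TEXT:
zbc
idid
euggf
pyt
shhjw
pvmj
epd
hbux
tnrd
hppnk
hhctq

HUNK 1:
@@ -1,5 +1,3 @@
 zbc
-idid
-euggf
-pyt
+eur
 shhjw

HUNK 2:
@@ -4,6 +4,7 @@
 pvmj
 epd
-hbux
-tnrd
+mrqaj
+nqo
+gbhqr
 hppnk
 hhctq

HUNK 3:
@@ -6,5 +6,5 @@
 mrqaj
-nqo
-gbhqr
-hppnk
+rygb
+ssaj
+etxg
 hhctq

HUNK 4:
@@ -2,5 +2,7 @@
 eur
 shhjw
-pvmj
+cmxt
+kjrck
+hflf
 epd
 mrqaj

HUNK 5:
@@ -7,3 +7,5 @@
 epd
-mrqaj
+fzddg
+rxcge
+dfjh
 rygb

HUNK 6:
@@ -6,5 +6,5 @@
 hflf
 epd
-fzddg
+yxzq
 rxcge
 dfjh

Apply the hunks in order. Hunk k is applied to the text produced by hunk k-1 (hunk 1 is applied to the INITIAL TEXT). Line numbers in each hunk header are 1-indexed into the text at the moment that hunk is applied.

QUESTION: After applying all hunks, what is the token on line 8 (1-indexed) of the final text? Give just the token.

Hunk 1: at line 1 remove [idid,euggf,pyt] add [eur] -> 9 lines: zbc eur shhjw pvmj epd hbux tnrd hppnk hhctq
Hunk 2: at line 4 remove [hbux,tnrd] add [mrqaj,nqo,gbhqr] -> 10 lines: zbc eur shhjw pvmj epd mrqaj nqo gbhqr hppnk hhctq
Hunk 3: at line 6 remove [nqo,gbhqr,hppnk] add [rygb,ssaj,etxg] -> 10 lines: zbc eur shhjw pvmj epd mrqaj rygb ssaj etxg hhctq
Hunk 4: at line 2 remove [pvmj] add [cmxt,kjrck,hflf] -> 12 lines: zbc eur shhjw cmxt kjrck hflf epd mrqaj rygb ssaj etxg hhctq
Hunk 5: at line 7 remove [mrqaj] add [fzddg,rxcge,dfjh] -> 14 lines: zbc eur shhjw cmxt kjrck hflf epd fzddg rxcge dfjh rygb ssaj etxg hhctq
Hunk 6: at line 6 remove [fzddg] add [yxzq] -> 14 lines: zbc eur shhjw cmxt kjrck hflf epd yxzq rxcge dfjh rygb ssaj etxg hhctq
Final line 8: yxzq

Answer: yxzq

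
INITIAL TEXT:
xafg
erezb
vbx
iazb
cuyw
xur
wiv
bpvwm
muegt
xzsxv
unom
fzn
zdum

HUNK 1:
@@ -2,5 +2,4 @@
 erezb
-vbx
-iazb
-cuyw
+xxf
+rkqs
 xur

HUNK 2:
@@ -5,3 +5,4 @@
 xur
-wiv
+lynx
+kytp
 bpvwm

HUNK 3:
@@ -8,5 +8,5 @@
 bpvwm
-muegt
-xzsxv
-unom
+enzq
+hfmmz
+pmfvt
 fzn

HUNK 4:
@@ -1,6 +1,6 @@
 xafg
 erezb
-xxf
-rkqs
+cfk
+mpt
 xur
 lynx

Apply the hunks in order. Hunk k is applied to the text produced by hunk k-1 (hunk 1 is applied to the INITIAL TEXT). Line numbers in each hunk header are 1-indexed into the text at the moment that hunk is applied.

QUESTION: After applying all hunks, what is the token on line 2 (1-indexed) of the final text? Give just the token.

Hunk 1: at line 2 remove [vbx,iazb,cuyw] add [xxf,rkqs] -> 12 lines: xafg erezb xxf rkqs xur wiv bpvwm muegt xzsxv unom fzn zdum
Hunk 2: at line 5 remove [wiv] add [lynx,kytp] -> 13 lines: xafg erezb xxf rkqs xur lynx kytp bpvwm muegt xzsxv unom fzn zdum
Hunk 3: at line 8 remove [muegt,xzsxv,unom] add [enzq,hfmmz,pmfvt] -> 13 lines: xafg erezb xxf rkqs xur lynx kytp bpvwm enzq hfmmz pmfvt fzn zdum
Hunk 4: at line 1 remove [xxf,rkqs] add [cfk,mpt] -> 13 lines: xafg erezb cfk mpt xur lynx kytp bpvwm enzq hfmmz pmfvt fzn zdum
Final line 2: erezb

Answer: erezb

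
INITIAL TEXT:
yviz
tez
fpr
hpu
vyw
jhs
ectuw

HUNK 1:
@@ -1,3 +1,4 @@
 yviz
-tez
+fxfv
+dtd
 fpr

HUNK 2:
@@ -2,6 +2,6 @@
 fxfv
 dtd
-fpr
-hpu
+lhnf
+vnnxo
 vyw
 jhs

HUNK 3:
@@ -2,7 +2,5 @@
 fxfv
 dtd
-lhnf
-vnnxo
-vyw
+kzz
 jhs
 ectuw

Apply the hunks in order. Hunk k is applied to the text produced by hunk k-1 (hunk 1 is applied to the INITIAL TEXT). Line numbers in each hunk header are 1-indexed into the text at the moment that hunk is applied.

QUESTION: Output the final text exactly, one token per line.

Answer: yviz
fxfv
dtd
kzz
jhs
ectuw

Derivation:
Hunk 1: at line 1 remove [tez] add [fxfv,dtd] -> 8 lines: yviz fxfv dtd fpr hpu vyw jhs ectuw
Hunk 2: at line 2 remove [fpr,hpu] add [lhnf,vnnxo] -> 8 lines: yviz fxfv dtd lhnf vnnxo vyw jhs ectuw
Hunk 3: at line 2 remove [lhnf,vnnxo,vyw] add [kzz] -> 6 lines: yviz fxfv dtd kzz jhs ectuw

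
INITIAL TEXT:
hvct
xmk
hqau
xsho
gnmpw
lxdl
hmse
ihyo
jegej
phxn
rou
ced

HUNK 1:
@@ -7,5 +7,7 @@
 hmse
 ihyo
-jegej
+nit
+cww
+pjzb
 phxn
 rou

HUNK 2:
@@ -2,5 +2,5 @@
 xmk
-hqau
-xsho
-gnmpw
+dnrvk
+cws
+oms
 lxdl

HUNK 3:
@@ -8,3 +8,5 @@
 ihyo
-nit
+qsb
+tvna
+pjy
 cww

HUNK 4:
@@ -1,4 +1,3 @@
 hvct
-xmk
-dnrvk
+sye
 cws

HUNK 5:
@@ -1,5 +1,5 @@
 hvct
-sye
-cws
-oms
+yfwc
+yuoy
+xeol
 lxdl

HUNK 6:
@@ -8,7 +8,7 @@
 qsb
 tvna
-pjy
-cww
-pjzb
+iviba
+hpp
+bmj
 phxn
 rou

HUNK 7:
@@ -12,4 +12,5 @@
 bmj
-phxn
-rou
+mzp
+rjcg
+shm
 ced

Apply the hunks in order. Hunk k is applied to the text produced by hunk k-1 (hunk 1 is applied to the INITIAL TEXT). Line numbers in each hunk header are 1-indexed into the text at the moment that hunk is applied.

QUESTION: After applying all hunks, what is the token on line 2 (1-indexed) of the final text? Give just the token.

Hunk 1: at line 7 remove [jegej] add [nit,cww,pjzb] -> 14 lines: hvct xmk hqau xsho gnmpw lxdl hmse ihyo nit cww pjzb phxn rou ced
Hunk 2: at line 2 remove [hqau,xsho,gnmpw] add [dnrvk,cws,oms] -> 14 lines: hvct xmk dnrvk cws oms lxdl hmse ihyo nit cww pjzb phxn rou ced
Hunk 3: at line 8 remove [nit] add [qsb,tvna,pjy] -> 16 lines: hvct xmk dnrvk cws oms lxdl hmse ihyo qsb tvna pjy cww pjzb phxn rou ced
Hunk 4: at line 1 remove [xmk,dnrvk] add [sye] -> 15 lines: hvct sye cws oms lxdl hmse ihyo qsb tvna pjy cww pjzb phxn rou ced
Hunk 5: at line 1 remove [sye,cws,oms] add [yfwc,yuoy,xeol] -> 15 lines: hvct yfwc yuoy xeol lxdl hmse ihyo qsb tvna pjy cww pjzb phxn rou ced
Hunk 6: at line 8 remove [pjy,cww,pjzb] add [iviba,hpp,bmj] -> 15 lines: hvct yfwc yuoy xeol lxdl hmse ihyo qsb tvna iviba hpp bmj phxn rou ced
Hunk 7: at line 12 remove [phxn,rou] add [mzp,rjcg,shm] -> 16 lines: hvct yfwc yuoy xeol lxdl hmse ihyo qsb tvna iviba hpp bmj mzp rjcg shm ced
Final line 2: yfwc

Answer: yfwc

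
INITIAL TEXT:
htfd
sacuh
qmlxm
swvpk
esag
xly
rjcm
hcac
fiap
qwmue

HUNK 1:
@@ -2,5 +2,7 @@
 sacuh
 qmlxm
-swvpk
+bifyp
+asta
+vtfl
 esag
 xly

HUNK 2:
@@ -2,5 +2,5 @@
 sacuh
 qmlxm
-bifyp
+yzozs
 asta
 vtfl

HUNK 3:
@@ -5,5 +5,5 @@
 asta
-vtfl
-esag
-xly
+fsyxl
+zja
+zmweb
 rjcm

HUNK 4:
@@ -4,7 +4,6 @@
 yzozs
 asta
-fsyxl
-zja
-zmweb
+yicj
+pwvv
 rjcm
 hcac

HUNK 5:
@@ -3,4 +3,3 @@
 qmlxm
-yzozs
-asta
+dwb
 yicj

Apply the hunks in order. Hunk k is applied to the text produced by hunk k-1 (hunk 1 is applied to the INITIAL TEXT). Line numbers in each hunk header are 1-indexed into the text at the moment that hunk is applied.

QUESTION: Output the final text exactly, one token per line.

Answer: htfd
sacuh
qmlxm
dwb
yicj
pwvv
rjcm
hcac
fiap
qwmue

Derivation:
Hunk 1: at line 2 remove [swvpk] add [bifyp,asta,vtfl] -> 12 lines: htfd sacuh qmlxm bifyp asta vtfl esag xly rjcm hcac fiap qwmue
Hunk 2: at line 2 remove [bifyp] add [yzozs] -> 12 lines: htfd sacuh qmlxm yzozs asta vtfl esag xly rjcm hcac fiap qwmue
Hunk 3: at line 5 remove [vtfl,esag,xly] add [fsyxl,zja,zmweb] -> 12 lines: htfd sacuh qmlxm yzozs asta fsyxl zja zmweb rjcm hcac fiap qwmue
Hunk 4: at line 4 remove [fsyxl,zja,zmweb] add [yicj,pwvv] -> 11 lines: htfd sacuh qmlxm yzozs asta yicj pwvv rjcm hcac fiap qwmue
Hunk 5: at line 3 remove [yzozs,asta] add [dwb] -> 10 lines: htfd sacuh qmlxm dwb yicj pwvv rjcm hcac fiap qwmue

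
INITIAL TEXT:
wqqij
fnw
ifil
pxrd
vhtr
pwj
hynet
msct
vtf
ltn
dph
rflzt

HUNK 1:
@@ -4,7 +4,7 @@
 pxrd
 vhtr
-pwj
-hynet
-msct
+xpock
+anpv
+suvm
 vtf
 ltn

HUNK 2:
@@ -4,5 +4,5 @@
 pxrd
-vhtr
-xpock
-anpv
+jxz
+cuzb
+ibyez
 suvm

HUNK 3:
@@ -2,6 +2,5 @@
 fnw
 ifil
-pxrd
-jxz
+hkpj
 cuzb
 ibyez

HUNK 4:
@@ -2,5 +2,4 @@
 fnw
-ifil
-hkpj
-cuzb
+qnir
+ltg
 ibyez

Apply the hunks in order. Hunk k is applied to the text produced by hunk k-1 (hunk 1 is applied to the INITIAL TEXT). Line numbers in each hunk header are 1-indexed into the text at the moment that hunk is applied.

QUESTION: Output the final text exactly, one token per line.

Hunk 1: at line 4 remove [pwj,hynet,msct] add [xpock,anpv,suvm] -> 12 lines: wqqij fnw ifil pxrd vhtr xpock anpv suvm vtf ltn dph rflzt
Hunk 2: at line 4 remove [vhtr,xpock,anpv] add [jxz,cuzb,ibyez] -> 12 lines: wqqij fnw ifil pxrd jxz cuzb ibyez suvm vtf ltn dph rflzt
Hunk 3: at line 2 remove [pxrd,jxz] add [hkpj] -> 11 lines: wqqij fnw ifil hkpj cuzb ibyez suvm vtf ltn dph rflzt
Hunk 4: at line 2 remove [ifil,hkpj,cuzb] add [qnir,ltg] -> 10 lines: wqqij fnw qnir ltg ibyez suvm vtf ltn dph rflzt

Answer: wqqij
fnw
qnir
ltg
ibyez
suvm
vtf
ltn
dph
rflzt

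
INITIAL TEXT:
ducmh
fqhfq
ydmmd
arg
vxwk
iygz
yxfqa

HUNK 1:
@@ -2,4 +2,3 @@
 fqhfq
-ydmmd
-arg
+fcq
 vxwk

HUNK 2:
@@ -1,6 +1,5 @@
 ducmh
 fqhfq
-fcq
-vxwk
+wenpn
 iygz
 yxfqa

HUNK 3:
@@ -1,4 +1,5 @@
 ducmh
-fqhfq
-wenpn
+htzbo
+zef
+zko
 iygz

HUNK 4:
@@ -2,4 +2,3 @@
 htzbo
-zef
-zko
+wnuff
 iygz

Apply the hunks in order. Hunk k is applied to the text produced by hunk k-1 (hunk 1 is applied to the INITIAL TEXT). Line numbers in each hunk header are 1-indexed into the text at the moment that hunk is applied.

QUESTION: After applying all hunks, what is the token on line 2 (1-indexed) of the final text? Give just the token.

Answer: htzbo

Derivation:
Hunk 1: at line 2 remove [ydmmd,arg] add [fcq] -> 6 lines: ducmh fqhfq fcq vxwk iygz yxfqa
Hunk 2: at line 1 remove [fcq,vxwk] add [wenpn] -> 5 lines: ducmh fqhfq wenpn iygz yxfqa
Hunk 3: at line 1 remove [fqhfq,wenpn] add [htzbo,zef,zko] -> 6 lines: ducmh htzbo zef zko iygz yxfqa
Hunk 4: at line 2 remove [zef,zko] add [wnuff] -> 5 lines: ducmh htzbo wnuff iygz yxfqa
Final line 2: htzbo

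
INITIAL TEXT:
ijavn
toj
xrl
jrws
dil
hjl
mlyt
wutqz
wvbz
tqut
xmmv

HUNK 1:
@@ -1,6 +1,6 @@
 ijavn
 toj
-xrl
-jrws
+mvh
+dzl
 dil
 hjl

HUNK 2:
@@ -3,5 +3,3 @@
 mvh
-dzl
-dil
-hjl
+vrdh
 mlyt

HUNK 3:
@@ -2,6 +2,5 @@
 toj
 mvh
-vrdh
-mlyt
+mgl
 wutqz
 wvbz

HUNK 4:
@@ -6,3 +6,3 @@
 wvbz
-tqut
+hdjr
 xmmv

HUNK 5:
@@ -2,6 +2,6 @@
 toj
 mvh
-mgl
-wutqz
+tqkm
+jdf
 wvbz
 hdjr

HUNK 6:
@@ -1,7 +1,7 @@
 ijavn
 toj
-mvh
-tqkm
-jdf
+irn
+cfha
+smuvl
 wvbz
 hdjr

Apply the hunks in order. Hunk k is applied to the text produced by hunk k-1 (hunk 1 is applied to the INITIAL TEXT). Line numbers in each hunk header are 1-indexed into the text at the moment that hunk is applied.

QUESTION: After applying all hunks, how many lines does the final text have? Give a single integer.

Answer: 8

Derivation:
Hunk 1: at line 1 remove [xrl,jrws] add [mvh,dzl] -> 11 lines: ijavn toj mvh dzl dil hjl mlyt wutqz wvbz tqut xmmv
Hunk 2: at line 3 remove [dzl,dil,hjl] add [vrdh] -> 9 lines: ijavn toj mvh vrdh mlyt wutqz wvbz tqut xmmv
Hunk 3: at line 2 remove [vrdh,mlyt] add [mgl] -> 8 lines: ijavn toj mvh mgl wutqz wvbz tqut xmmv
Hunk 4: at line 6 remove [tqut] add [hdjr] -> 8 lines: ijavn toj mvh mgl wutqz wvbz hdjr xmmv
Hunk 5: at line 2 remove [mgl,wutqz] add [tqkm,jdf] -> 8 lines: ijavn toj mvh tqkm jdf wvbz hdjr xmmv
Hunk 6: at line 1 remove [mvh,tqkm,jdf] add [irn,cfha,smuvl] -> 8 lines: ijavn toj irn cfha smuvl wvbz hdjr xmmv
Final line count: 8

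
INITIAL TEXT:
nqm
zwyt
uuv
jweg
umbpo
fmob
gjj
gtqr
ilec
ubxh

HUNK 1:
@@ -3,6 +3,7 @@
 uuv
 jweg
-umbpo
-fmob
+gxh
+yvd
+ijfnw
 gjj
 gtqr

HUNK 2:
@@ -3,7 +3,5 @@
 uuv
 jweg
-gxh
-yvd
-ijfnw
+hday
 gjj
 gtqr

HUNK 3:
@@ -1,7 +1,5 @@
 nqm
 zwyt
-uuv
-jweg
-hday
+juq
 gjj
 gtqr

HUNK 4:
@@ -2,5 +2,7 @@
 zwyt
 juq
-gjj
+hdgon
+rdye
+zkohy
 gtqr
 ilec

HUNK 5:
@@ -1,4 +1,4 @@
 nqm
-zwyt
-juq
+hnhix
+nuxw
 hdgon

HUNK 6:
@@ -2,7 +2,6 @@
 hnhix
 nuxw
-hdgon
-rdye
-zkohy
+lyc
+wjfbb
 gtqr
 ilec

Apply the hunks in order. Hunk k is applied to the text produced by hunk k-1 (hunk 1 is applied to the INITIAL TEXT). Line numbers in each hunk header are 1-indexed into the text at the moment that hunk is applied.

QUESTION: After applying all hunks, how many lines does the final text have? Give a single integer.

Answer: 8

Derivation:
Hunk 1: at line 3 remove [umbpo,fmob] add [gxh,yvd,ijfnw] -> 11 lines: nqm zwyt uuv jweg gxh yvd ijfnw gjj gtqr ilec ubxh
Hunk 2: at line 3 remove [gxh,yvd,ijfnw] add [hday] -> 9 lines: nqm zwyt uuv jweg hday gjj gtqr ilec ubxh
Hunk 3: at line 1 remove [uuv,jweg,hday] add [juq] -> 7 lines: nqm zwyt juq gjj gtqr ilec ubxh
Hunk 4: at line 2 remove [gjj] add [hdgon,rdye,zkohy] -> 9 lines: nqm zwyt juq hdgon rdye zkohy gtqr ilec ubxh
Hunk 5: at line 1 remove [zwyt,juq] add [hnhix,nuxw] -> 9 lines: nqm hnhix nuxw hdgon rdye zkohy gtqr ilec ubxh
Hunk 6: at line 2 remove [hdgon,rdye,zkohy] add [lyc,wjfbb] -> 8 lines: nqm hnhix nuxw lyc wjfbb gtqr ilec ubxh
Final line count: 8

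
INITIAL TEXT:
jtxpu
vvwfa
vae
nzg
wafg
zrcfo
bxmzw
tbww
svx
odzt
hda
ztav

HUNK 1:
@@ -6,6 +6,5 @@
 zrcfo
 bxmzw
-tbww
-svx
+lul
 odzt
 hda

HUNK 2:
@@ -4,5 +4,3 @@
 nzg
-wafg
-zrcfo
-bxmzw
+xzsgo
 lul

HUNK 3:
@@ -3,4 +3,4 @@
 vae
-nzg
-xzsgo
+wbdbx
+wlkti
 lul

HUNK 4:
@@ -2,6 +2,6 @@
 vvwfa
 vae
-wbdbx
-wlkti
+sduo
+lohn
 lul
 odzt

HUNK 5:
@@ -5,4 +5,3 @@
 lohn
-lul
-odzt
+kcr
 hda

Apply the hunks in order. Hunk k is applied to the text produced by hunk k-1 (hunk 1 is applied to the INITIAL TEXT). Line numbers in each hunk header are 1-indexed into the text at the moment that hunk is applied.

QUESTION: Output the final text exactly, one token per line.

Hunk 1: at line 6 remove [tbww,svx] add [lul] -> 11 lines: jtxpu vvwfa vae nzg wafg zrcfo bxmzw lul odzt hda ztav
Hunk 2: at line 4 remove [wafg,zrcfo,bxmzw] add [xzsgo] -> 9 lines: jtxpu vvwfa vae nzg xzsgo lul odzt hda ztav
Hunk 3: at line 3 remove [nzg,xzsgo] add [wbdbx,wlkti] -> 9 lines: jtxpu vvwfa vae wbdbx wlkti lul odzt hda ztav
Hunk 4: at line 2 remove [wbdbx,wlkti] add [sduo,lohn] -> 9 lines: jtxpu vvwfa vae sduo lohn lul odzt hda ztav
Hunk 5: at line 5 remove [lul,odzt] add [kcr] -> 8 lines: jtxpu vvwfa vae sduo lohn kcr hda ztav

Answer: jtxpu
vvwfa
vae
sduo
lohn
kcr
hda
ztav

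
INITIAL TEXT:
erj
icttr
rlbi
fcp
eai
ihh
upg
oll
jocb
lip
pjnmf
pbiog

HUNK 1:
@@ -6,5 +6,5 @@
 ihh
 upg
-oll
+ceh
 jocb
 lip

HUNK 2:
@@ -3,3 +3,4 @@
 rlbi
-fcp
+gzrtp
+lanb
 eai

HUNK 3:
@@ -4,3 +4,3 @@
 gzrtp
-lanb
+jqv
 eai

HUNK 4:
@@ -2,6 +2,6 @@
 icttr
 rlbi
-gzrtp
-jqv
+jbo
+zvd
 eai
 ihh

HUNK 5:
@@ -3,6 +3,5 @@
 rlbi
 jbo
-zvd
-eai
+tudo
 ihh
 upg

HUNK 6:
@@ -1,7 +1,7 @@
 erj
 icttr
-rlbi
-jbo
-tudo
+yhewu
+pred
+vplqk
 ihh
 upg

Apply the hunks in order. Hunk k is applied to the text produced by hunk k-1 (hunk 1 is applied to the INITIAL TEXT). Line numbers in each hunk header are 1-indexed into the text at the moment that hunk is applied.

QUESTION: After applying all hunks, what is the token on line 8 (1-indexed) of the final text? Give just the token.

Answer: ceh

Derivation:
Hunk 1: at line 6 remove [oll] add [ceh] -> 12 lines: erj icttr rlbi fcp eai ihh upg ceh jocb lip pjnmf pbiog
Hunk 2: at line 3 remove [fcp] add [gzrtp,lanb] -> 13 lines: erj icttr rlbi gzrtp lanb eai ihh upg ceh jocb lip pjnmf pbiog
Hunk 3: at line 4 remove [lanb] add [jqv] -> 13 lines: erj icttr rlbi gzrtp jqv eai ihh upg ceh jocb lip pjnmf pbiog
Hunk 4: at line 2 remove [gzrtp,jqv] add [jbo,zvd] -> 13 lines: erj icttr rlbi jbo zvd eai ihh upg ceh jocb lip pjnmf pbiog
Hunk 5: at line 3 remove [zvd,eai] add [tudo] -> 12 lines: erj icttr rlbi jbo tudo ihh upg ceh jocb lip pjnmf pbiog
Hunk 6: at line 1 remove [rlbi,jbo,tudo] add [yhewu,pred,vplqk] -> 12 lines: erj icttr yhewu pred vplqk ihh upg ceh jocb lip pjnmf pbiog
Final line 8: ceh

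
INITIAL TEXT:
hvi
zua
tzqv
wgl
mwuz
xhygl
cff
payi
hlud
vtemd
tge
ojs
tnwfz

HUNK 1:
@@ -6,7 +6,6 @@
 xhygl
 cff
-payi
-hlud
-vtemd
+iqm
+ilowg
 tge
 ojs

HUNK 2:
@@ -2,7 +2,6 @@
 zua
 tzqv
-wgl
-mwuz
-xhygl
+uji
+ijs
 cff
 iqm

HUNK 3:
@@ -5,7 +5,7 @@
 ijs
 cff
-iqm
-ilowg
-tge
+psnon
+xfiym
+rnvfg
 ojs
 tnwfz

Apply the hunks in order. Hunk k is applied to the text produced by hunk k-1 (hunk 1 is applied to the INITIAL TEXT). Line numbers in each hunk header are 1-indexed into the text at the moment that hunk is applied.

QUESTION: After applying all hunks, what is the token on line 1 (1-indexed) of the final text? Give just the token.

Answer: hvi

Derivation:
Hunk 1: at line 6 remove [payi,hlud,vtemd] add [iqm,ilowg] -> 12 lines: hvi zua tzqv wgl mwuz xhygl cff iqm ilowg tge ojs tnwfz
Hunk 2: at line 2 remove [wgl,mwuz,xhygl] add [uji,ijs] -> 11 lines: hvi zua tzqv uji ijs cff iqm ilowg tge ojs tnwfz
Hunk 3: at line 5 remove [iqm,ilowg,tge] add [psnon,xfiym,rnvfg] -> 11 lines: hvi zua tzqv uji ijs cff psnon xfiym rnvfg ojs tnwfz
Final line 1: hvi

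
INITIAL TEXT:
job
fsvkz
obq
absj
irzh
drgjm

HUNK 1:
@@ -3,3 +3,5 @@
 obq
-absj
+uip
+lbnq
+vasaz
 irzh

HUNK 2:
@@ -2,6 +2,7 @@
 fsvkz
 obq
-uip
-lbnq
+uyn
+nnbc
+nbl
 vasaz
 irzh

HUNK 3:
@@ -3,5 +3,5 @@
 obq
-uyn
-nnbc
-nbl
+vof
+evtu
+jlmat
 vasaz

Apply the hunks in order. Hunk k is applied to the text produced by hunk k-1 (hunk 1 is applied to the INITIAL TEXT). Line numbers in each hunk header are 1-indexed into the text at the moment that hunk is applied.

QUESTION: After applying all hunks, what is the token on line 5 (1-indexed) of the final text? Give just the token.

Hunk 1: at line 3 remove [absj] add [uip,lbnq,vasaz] -> 8 lines: job fsvkz obq uip lbnq vasaz irzh drgjm
Hunk 2: at line 2 remove [uip,lbnq] add [uyn,nnbc,nbl] -> 9 lines: job fsvkz obq uyn nnbc nbl vasaz irzh drgjm
Hunk 3: at line 3 remove [uyn,nnbc,nbl] add [vof,evtu,jlmat] -> 9 lines: job fsvkz obq vof evtu jlmat vasaz irzh drgjm
Final line 5: evtu

Answer: evtu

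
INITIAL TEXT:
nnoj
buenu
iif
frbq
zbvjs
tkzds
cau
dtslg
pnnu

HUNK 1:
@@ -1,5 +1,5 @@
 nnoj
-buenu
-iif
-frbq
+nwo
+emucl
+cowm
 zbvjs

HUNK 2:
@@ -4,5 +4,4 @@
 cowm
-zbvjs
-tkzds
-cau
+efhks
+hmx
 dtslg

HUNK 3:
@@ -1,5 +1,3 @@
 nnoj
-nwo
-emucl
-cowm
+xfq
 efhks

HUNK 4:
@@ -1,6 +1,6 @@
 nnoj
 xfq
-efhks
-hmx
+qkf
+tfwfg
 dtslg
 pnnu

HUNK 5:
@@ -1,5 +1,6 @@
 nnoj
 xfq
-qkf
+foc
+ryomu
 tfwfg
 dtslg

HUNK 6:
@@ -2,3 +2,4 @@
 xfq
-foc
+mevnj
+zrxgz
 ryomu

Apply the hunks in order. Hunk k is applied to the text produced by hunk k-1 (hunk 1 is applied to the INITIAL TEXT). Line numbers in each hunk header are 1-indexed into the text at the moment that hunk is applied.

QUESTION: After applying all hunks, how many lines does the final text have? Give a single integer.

Hunk 1: at line 1 remove [buenu,iif,frbq] add [nwo,emucl,cowm] -> 9 lines: nnoj nwo emucl cowm zbvjs tkzds cau dtslg pnnu
Hunk 2: at line 4 remove [zbvjs,tkzds,cau] add [efhks,hmx] -> 8 lines: nnoj nwo emucl cowm efhks hmx dtslg pnnu
Hunk 3: at line 1 remove [nwo,emucl,cowm] add [xfq] -> 6 lines: nnoj xfq efhks hmx dtslg pnnu
Hunk 4: at line 1 remove [efhks,hmx] add [qkf,tfwfg] -> 6 lines: nnoj xfq qkf tfwfg dtslg pnnu
Hunk 5: at line 1 remove [qkf] add [foc,ryomu] -> 7 lines: nnoj xfq foc ryomu tfwfg dtslg pnnu
Hunk 6: at line 2 remove [foc] add [mevnj,zrxgz] -> 8 lines: nnoj xfq mevnj zrxgz ryomu tfwfg dtslg pnnu
Final line count: 8

Answer: 8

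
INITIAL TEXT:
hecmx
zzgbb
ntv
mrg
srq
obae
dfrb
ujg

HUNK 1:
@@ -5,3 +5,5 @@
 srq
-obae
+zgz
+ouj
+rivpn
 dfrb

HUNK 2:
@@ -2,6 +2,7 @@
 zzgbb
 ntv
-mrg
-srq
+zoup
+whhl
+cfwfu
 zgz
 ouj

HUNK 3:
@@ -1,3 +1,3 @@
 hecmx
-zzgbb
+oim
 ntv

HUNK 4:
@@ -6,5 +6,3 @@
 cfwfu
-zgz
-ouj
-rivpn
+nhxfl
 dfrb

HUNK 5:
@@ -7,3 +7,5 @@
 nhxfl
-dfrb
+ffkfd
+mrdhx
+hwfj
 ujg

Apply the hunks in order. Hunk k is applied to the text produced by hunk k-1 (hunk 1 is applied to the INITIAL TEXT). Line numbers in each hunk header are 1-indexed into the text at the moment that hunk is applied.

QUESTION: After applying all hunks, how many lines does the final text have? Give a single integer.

Hunk 1: at line 5 remove [obae] add [zgz,ouj,rivpn] -> 10 lines: hecmx zzgbb ntv mrg srq zgz ouj rivpn dfrb ujg
Hunk 2: at line 2 remove [mrg,srq] add [zoup,whhl,cfwfu] -> 11 lines: hecmx zzgbb ntv zoup whhl cfwfu zgz ouj rivpn dfrb ujg
Hunk 3: at line 1 remove [zzgbb] add [oim] -> 11 lines: hecmx oim ntv zoup whhl cfwfu zgz ouj rivpn dfrb ujg
Hunk 4: at line 6 remove [zgz,ouj,rivpn] add [nhxfl] -> 9 lines: hecmx oim ntv zoup whhl cfwfu nhxfl dfrb ujg
Hunk 5: at line 7 remove [dfrb] add [ffkfd,mrdhx,hwfj] -> 11 lines: hecmx oim ntv zoup whhl cfwfu nhxfl ffkfd mrdhx hwfj ujg
Final line count: 11

Answer: 11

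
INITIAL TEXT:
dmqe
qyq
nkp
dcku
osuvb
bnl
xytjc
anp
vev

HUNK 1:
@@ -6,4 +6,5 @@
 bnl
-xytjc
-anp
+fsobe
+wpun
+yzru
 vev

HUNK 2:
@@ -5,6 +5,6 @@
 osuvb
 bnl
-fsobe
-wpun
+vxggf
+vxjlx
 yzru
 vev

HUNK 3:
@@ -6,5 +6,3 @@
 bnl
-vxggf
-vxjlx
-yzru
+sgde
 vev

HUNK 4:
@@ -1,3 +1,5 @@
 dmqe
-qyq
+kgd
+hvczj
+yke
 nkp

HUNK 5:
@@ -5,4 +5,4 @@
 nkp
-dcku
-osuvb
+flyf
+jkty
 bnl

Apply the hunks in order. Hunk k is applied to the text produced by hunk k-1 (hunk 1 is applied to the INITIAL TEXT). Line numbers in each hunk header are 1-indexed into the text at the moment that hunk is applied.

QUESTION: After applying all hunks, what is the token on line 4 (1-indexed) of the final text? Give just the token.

Answer: yke

Derivation:
Hunk 1: at line 6 remove [xytjc,anp] add [fsobe,wpun,yzru] -> 10 lines: dmqe qyq nkp dcku osuvb bnl fsobe wpun yzru vev
Hunk 2: at line 5 remove [fsobe,wpun] add [vxggf,vxjlx] -> 10 lines: dmqe qyq nkp dcku osuvb bnl vxggf vxjlx yzru vev
Hunk 3: at line 6 remove [vxggf,vxjlx,yzru] add [sgde] -> 8 lines: dmqe qyq nkp dcku osuvb bnl sgde vev
Hunk 4: at line 1 remove [qyq] add [kgd,hvczj,yke] -> 10 lines: dmqe kgd hvczj yke nkp dcku osuvb bnl sgde vev
Hunk 5: at line 5 remove [dcku,osuvb] add [flyf,jkty] -> 10 lines: dmqe kgd hvczj yke nkp flyf jkty bnl sgde vev
Final line 4: yke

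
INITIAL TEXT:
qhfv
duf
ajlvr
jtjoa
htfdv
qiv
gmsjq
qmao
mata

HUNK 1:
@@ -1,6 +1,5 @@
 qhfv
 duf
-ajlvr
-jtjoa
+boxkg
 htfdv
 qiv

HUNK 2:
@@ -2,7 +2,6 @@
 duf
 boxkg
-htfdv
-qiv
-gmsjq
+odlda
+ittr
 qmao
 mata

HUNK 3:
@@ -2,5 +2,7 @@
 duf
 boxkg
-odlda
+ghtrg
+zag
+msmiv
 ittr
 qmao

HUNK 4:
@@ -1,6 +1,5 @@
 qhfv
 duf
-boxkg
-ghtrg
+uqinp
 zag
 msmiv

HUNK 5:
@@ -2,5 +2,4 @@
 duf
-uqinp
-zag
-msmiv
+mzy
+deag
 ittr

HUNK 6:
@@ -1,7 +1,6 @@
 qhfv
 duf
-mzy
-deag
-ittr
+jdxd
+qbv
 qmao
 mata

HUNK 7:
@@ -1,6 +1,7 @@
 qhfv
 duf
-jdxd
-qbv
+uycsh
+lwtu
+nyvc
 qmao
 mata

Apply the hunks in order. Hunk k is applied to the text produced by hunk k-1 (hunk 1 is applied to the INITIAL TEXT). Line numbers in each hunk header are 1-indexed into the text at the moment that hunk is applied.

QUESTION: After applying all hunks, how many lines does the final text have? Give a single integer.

Answer: 7

Derivation:
Hunk 1: at line 1 remove [ajlvr,jtjoa] add [boxkg] -> 8 lines: qhfv duf boxkg htfdv qiv gmsjq qmao mata
Hunk 2: at line 2 remove [htfdv,qiv,gmsjq] add [odlda,ittr] -> 7 lines: qhfv duf boxkg odlda ittr qmao mata
Hunk 3: at line 2 remove [odlda] add [ghtrg,zag,msmiv] -> 9 lines: qhfv duf boxkg ghtrg zag msmiv ittr qmao mata
Hunk 4: at line 1 remove [boxkg,ghtrg] add [uqinp] -> 8 lines: qhfv duf uqinp zag msmiv ittr qmao mata
Hunk 5: at line 2 remove [uqinp,zag,msmiv] add [mzy,deag] -> 7 lines: qhfv duf mzy deag ittr qmao mata
Hunk 6: at line 1 remove [mzy,deag,ittr] add [jdxd,qbv] -> 6 lines: qhfv duf jdxd qbv qmao mata
Hunk 7: at line 1 remove [jdxd,qbv] add [uycsh,lwtu,nyvc] -> 7 lines: qhfv duf uycsh lwtu nyvc qmao mata
Final line count: 7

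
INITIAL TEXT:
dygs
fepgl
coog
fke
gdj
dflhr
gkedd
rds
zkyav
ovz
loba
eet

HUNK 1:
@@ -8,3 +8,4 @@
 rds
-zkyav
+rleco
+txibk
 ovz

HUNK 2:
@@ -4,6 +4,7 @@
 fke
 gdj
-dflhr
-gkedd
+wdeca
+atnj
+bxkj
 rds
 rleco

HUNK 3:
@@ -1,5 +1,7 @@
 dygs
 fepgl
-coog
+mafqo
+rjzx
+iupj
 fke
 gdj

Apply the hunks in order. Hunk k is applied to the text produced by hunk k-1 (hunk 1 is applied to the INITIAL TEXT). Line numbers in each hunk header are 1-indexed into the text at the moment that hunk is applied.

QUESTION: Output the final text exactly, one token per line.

Hunk 1: at line 8 remove [zkyav] add [rleco,txibk] -> 13 lines: dygs fepgl coog fke gdj dflhr gkedd rds rleco txibk ovz loba eet
Hunk 2: at line 4 remove [dflhr,gkedd] add [wdeca,atnj,bxkj] -> 14 lines: dygs fepgl coog fke gdj wdeca atnj bxkj rds rleco txibk ovz loba eet
Hunk 3: at line 1 remove [coog] add [mafqo,rjzx,iupj] -> 16 lines: dygs fepgl mafqo rjzx iupj fke gdj wdeca atnj bxkj rds rleco txibk ovz loba eet

Answer: dygs
fepgl
mafqo
rjzx
iupj
fke
gdj
wdeca
atnj
bxkj
rds
rleco
txibk
ovz
loba
eet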